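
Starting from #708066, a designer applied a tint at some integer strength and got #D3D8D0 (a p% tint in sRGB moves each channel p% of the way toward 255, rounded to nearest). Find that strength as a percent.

#708066 is rgb(112, 128, 102); #D3D8D0 is rgb(211, 216, 208).
On the B channel (widest range): 208 ≈ 102 + (p/100)(255 − 102), so p ≈ 100×(208 − 102)/(255 − 102) = 10600/153 = 69.28.
p = 69 reproduces all three channels after rounding.

69%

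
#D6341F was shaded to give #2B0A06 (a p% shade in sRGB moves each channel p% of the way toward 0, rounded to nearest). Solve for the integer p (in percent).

#D6341F is rgb(214, 52, 31); #2B0A06 is rgb(43, 10, 6).
On the R channel (widest range): 43 ≈ 214 + (p/100)(0 − 214), so p ≈ 100×(43 − 214)/(0 − 214) = -17100/-214 = 79.91.
p = 80 reproduces all three channels after rounding.

80%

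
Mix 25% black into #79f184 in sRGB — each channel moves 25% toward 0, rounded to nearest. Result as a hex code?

#5bb563

#79f184 is rgb(121, 241, 132).
A 25% shade moves each channel 25% toward 0:
  R: 121 + 0.25×(0−121) = 121 − 30.25 = 90.75 → 91
  G: 241 + 0.25×(0−241) = 241 − 60.25 = 180.75 → 181
  B: 132 − 33 = 99 → 99
rgb(91, 181, 99) = #5bb563.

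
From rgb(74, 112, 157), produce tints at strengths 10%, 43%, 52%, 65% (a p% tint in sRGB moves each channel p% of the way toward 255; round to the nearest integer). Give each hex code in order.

#5c7ea7, #98adc7, #a8bad0, #c0cddd

10%: (74 + 18.1 = 92.1→92, 112 + 14.3 = 126.3→126, 157 + 9.8 = 166.8→167) → #5c7ea7
43%: (74 + 77.83 = 151.83→152, 112 + 61.49 = 173.49→173, 157 + 42.14 = 199.14→199) → #98adc7
52%: (74 + 94.12 = 168.12→168, 112 + 74.36 = 186.36→186, 157 + 50.96 = 207.96→208) → #a8bad0
65%: (74 + 117.65 = 191.65→192, 112 + 92.95 = 204.95→205, 157 + 63.7 = 220.7→221) → #c0cddd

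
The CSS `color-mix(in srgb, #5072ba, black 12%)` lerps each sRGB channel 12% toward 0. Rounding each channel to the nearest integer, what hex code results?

#5072ba is rgb(80, 114, 186).
A 12% shade moves each channel 12% toward 0:
  R: 80 + 0.12×(0−80) = 80 − 9.6 = 70.4 → 70
  G: 114 + 0.12×(0−114) = 114 − 13.68 = 100.32 → 100
  B: 186 + 0.12×(0−186) = 186 − 22.32 = 163.68 → 164
rgb(70, 100, 164) = #4664a4.

#4664a4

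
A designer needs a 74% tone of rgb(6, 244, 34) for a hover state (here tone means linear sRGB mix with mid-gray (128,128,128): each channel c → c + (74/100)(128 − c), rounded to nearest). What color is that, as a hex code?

A 74% tone moves each channel 74% toward 128:
  R: 6 + 0.74×(128−6) = 6 + 90.28 = 96.28 → 96
  G: 244 + 0.74×(128−244) = 244 − 85.84 = 158.16 → 158
  B: 34 + 69.56 = 103.56 → 104
rgb(96, 158, 104) = #609E68.

#609E68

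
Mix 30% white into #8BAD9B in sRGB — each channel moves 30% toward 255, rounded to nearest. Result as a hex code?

#8BAD9B is rgb(139, 173, 155).
Lerp each channel 30% toward 255:
  R: 139 + 0.3×(255−139) = 139 + 34.8 = 173.8 → 174
  G: 173 + 0.3×(255−173) = 173 + 24.6 = 197.6 → 198
  B: 155 + 0.3×(255−155) = 155 + 30 = 185 → 185
rgb(174, 198, 185) = #AEC6B9.

#AEC6B9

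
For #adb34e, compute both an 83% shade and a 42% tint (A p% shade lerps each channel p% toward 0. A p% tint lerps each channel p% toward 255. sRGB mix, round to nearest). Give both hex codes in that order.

#1d1e0d, #cfd398

#adb34e is rgb(173, 179, 78).
83% shade:
  R: 173 + 0.83×(0−173) = 173 − 143.59 = 29.41 → 29
  G: 179 + 0.83×(0−179) = 179 − 148.57 = 30.43 → 30
  B: 78 − 64.74 = 13.26 → 13
  → #1d1e0d
42% tint:
  R: 173 + 0.42×(255−173) = 173 + 34.44 = 207.44 → 207
  G: 179 + 0.42×(255−179) = 179 + 31.92 = 210.92 → 211
  B: 78 + 74.34 = 152.34 → 152
  → #cfd398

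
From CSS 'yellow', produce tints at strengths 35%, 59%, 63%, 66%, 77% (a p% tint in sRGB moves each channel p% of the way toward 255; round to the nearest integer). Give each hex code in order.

#ffff59, #ffff96, #ffffa1, #ffffa8, #ffffc4

CSS yellow is rgb(255, 255, 0).
35%: (255→255, 255→255, 0 + 89.25 = 89.25→89) → #ffff59
59%: (255→255, 255→255, 0 + 150.45 = 150.45→150) → #ffff96
63%: (255→255, 255→255, 0 + 160.65 = 160.65→161) → #ffffa1
66%: (255→255, 255→255, 0 + 168.3 = 168.3→168) → #ffffa8
77%: (255→255, 255→255, 0 + 196.35 = 196.35→196) → #ffffc4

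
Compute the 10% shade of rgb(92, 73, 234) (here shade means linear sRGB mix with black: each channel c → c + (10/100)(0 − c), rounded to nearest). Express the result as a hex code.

#5342D3

Lerp each channel 10% toward 0:
  R: 92 + 0.1×(0−92) = 92 − 9.2 = 82.8 → 83
  G: 73 + 0.1×(0−73) = 73 − 7.3 = 65.7 → 66
  B: 234 + 0.1×(0−234) = 234 − 23.4 = 210.6 → 211
rgb(83, 66, 211) = #5342D3.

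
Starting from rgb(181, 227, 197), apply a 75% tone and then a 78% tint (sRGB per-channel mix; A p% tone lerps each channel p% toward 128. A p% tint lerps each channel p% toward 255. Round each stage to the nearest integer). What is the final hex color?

Lerp each channel 75% toward 128:
  R: 181 − 39.75 = 141.25 → 141
  G: 227 − 74.25 = 152.75 → 153
  B: 197 − 51.75 = 145.25 → 145
After the tone: rgb(141, 153, 145) = #8D9991.
Per channel, c → c + 0.78(255 − c):
  R: 141 + 0.78×(255−141) = 141 + 88.92 = 229.92 → 230
  G: 153 + 79.56 = 232.56 → 233
  B: 145 + 85.8 = 230.8 → 231
rgb(230, 233, 231) = #E6E9E7.

#E6E9E7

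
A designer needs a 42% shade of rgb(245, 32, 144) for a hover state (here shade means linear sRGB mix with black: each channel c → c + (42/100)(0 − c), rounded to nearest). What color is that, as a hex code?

Lerp each channel 42% toward 0:
  R: 245 + 0.42×(0−245) = 245 − 102.9 = 142.1 → 142
  G: 32 + 0.42×(0−32) = 32 − 13.44 = 18.56 → 19
  B: 144 − 60.48 = 83.52 → 84
rgb(142, 19, 84) = #8e1354.

#8e1354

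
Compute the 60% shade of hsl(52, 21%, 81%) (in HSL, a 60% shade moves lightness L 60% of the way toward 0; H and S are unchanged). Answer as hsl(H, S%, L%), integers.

L moves 60% from 81 toward 0: 81 − 48.6 = 32.4 → 32.
H and S are unchanged.

hsl(52, 21%, 32%)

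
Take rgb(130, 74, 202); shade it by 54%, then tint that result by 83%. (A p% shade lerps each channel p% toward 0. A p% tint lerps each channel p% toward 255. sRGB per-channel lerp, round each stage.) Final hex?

#DED9E3

Lerp each channel 54% toward 0:
  R: 130 − 70.2 = 59.8 → 60
  G: 74 + 0.54×(0−74) = 74 − 39.96 = 34.04 → 34
  B: 202 + 0.54×(0−202) = 202 − 109.08 = 92.92 → 93
After the shade: rgb(60, 34, 93) = #3C225D.
Per channel, c → c + 0.83(255 − c):
  R: 60 + 0.83×(255−60) = 60 + 161.85 = 221.85 → 222
  G: 34 + 0.83×(255−34) = 34 + 183.43 = 217.43 → 217
  B: 93 + 0.83×(255−93) = 93 + 134.46 = 227.46 → 227
rgb(222, 217, 227) = #DED9E3.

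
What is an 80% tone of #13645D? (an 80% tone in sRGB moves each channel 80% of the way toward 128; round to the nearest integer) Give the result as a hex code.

#6A7A79

#13645D is rgb(19, 100, 93).
Per channel, c → c + 0.8(128 − c):
  R: 19 + 0.8×(128−19) = 19 + 87.2 = 106.2 → 106
  G: 100 + 0.8×(128−100) = 100 + 22.4 = 122.4 → 122
  B: 93 + 0.8×(128−93) = 93 + 28 = 121 → 121
rgb(106, 122, 121) = #6A7A79.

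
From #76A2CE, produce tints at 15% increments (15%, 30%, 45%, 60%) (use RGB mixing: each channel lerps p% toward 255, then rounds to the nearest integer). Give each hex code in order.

#8BB0D5, #9FBEDD, #B4CCE4, #C8DAEB

#76A2CE is rgb(118, 162, 206).
15%: (118 + 20.55 = 138.55→139, 162 + 13.95 = 175.95→176, 206 + 7.35 = 213.35→213) → #8BB0D5
30%: (118 + 41.1 = 159.1→159, 162 + 27.9 = 189.9→190, 206 + 14.7 = 220.7→221) → #9FBEDD
45%: (118 + 61.65 = 179.65→180, 162 + 41.85 = 203.85→204, 206 + 22.05 = 228.05→228) → #B4CCE4
60%: (118 + 82.2 = 200.2→200, 162 + 55.8 = 217.8→218, 206 + 29.4 = 235.4→235) → #C8DAEB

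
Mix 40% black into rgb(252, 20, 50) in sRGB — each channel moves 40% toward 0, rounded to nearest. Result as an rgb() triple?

rgb(151, 12, 30)

Per channel, c → c + 0.4(0 − c):
  R: 252 + 0.4×(0−252) = 252 − 100.8 = 151.2 → 151
  G: 20 − 8 = 12 → 12
  B: 50 + 0.4×(0−50) = 50 − 20 = 30 → 30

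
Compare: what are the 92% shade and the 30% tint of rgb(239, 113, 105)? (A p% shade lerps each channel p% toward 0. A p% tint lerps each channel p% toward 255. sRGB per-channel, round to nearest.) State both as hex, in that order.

92% shade:
  R: 239 − 219.88 = 19.12 → 19
  G: 113 − 103.96 = 9.04 → 9
  B: 105 + 0.92×(0−105) = 105 − 96.6 = 8.4 → 8
  → #130908
30% tint:
  R: 239 + 0.3×(255−239) = 239 + 4.8 = 243.8 → 244
  G: 113 + 0.3×(255−113) = 113 + 42.6 = 155.6 → 156
  B: 105 + 0.3×(255−105) = 105 + 45 = 150 → 150
  → #f49c96

#130908, #f49c96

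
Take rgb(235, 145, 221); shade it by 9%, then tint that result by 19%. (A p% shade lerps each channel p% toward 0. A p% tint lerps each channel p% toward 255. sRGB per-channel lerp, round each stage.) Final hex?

Per channel, c → c + 0.09(0 − c):
  R: 235 − 21.15 = 213.85 → 214
  G: 145 − 13.05 = 131.95 → 132
  B: 221 + 0.09×(0−221) = 221 − 19.89 = 201.11 → 201
After the shade: rgb(214, 132, 201) = #D684C9.
Per channel, c → c + 0.19(255 − c):
  R: 214 + 0.19×(255−214) = 214 + 7.79 = 221.79 → 222
  G: 132 + 0.19×(255−132) = 132 + 23.37 = 155.37 → 155
  B: 201 + 0.19×(255−201) = 201 + 10.26 = 211.26 → 211
rgb(222, 155, 211) = #DE9BD3.

#DE9BD3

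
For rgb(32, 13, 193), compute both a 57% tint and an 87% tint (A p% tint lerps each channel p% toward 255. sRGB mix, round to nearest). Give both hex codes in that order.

#9F97E4, #E2E0F7

57% tint:
  R: 32 + 127.11 = 159.11 → 159
  G: 13 + 0.57×(255−13) = 13 + 137.94 = 150.94 → 151
  B: 193 + 0.57×(255−193) = 193 + 35.34 = 228.34 → 228
  → #9F97E4
87% tint:
  R: 32 + 0.87×(255−32) = 32 + 194.01 = 226.01 → 226
  G: 13 + 0.87×(255−13) = 13 + 210.54 = 223.54 → 224
  B: 193 + 0.87×(255−193) = 193 + 53.94 = 246.94 → 247
  → #E2E0F7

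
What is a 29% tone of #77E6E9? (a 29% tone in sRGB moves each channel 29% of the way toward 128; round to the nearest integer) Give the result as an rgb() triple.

rgb(122, 200, 203)

#77E6E9 is rgb(119, 230, 233).
Per channel, c → c + 0.29(128 − c):
  R: 119 + 2.61 = 121.61 → 122
  G: 230 − 29.58 = 200.42 → 200
  B: 233 − 30.45 = 202.55 → 203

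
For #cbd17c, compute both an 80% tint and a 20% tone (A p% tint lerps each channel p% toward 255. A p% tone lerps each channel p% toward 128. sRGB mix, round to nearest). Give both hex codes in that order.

#f5f6e5, #bcc17d

#cbd17c is rgb(203, 209, 124).
80% tint:
  R: 203 + 0.8×(255−203) = 203 + 41.6 = 244.6 → 245
  G: 209 + 0.8×(255−209) = 209 + 36.8 = 245.8 → 246
  B: 124 + 0.8×(255−124) = 124 + 104.8 = 228.8 → 229
  → #f5f6e5
20% tone:
  R: 203 + 0.2×(128−203) = 203 − 15 = 188 → 188
  G: 209 − 16.2 = 192.8 → 193
  B: 124 + 0.2×(128−124) = 124 + 0.8 = 124.8 → 125
  → #bcc17d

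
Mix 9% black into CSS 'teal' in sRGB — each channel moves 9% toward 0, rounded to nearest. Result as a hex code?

#007474

CSS teal is rgb(0, 128, 128).
Lerp each channel 9% toward 0:
  R: 0 + 0 = 0 → 0
  G: 128 − 11.52 = 116.48 → 116
  B: 128 + 0.09×(0−128) = 128 − 11.52 = 116.48 → 116
rgb(0, 116, 116) = #007474.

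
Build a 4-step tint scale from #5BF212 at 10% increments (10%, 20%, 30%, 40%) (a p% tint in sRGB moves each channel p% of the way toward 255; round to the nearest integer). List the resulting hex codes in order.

#5BF212 is rgb(91, 242, 18).
10%: (91 + 16.4 = 107.4→107, 242 + 1.3 = 243.3→243, 18 + 23.7 = 41.7→42) → #6BF32A
20%: (91 + 32.8 = 123.8→124, 242 + 2.6 = 244.6→245, 18 + 47.4 = 65.4→65) → #7CF541
30%: (91 + 49.2 = 140.2→140, 242 + 3.9 = 245.9→246, 18 + 71.1 = 89.1→89) → #8CF659
40%: (91 + 65.6 = 156.6→157, 242 + 5.2 = 247.2→247, 18 + 94.8 = 112.8→113) → #9DF771

#6BF32A, #7CF541, #8CF659, #9DF771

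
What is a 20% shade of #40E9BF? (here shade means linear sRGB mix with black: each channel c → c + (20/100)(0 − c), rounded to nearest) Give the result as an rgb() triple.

rgb(51, 186, 153)

#40E9BF is rgb(64, 233, 191).
Lerp each channel 20% toward 0:
  R: 64 + 0.2×(0−64) = 64 − 12.8 = 51.2 → 51
  G: 233 + 0.2×(0−233) = 233 − 46.6 = 186.4 → 186
  B: 191 − 38.2 = 152.8 → 153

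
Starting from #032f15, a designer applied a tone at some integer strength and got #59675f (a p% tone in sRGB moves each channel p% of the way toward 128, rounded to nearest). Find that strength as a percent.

#032f15 is rgb(3, 47, 21); #59675f is rgb(89, 103, 95).
On the R channel (widest range): 89 ≈ 3 + (p/100)(128 − 3), so p ≈ 100×(89 − 3)/(128 − 3) = 8600/125 = 68.80.
p = 69 reproduces all three channels after rounding.

69%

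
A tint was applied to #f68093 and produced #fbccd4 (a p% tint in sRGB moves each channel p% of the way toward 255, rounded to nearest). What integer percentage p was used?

60%

#f68093 is rgb(246, 128, 147); #fbccd4 is rgb(251, 204, 212).
On the G channel (widest range): 204 ≈ 128 + (p/100)(255 − 128), so p ≈ 100×(204 − 128)/(255 − 128) = 7600/127 = 59.84.
p = 60 reproduces all three channels after rounding.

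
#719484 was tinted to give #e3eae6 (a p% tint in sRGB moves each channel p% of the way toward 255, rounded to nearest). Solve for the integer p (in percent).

#719484 is rgb(113, 148, 132); #e3eae6 is rgb(227, 234, 230).
On the R channel (widest range): 227 ≈ 113 + (p/100)(255 − 113), so p ≈ 100×(227 − 113)/(255 − 113) = 11400/142 = 80.28.
p = 80 reproduces all three channels after rounding.

80%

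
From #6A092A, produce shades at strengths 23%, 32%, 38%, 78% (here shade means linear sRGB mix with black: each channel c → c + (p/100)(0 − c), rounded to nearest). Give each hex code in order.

#6A092A is rgb(106, 9, 42).
23%: (106 − 24.38 = 81.62→82, 9 − 2.07 = 6.93→7, 42 − 9.66 = 32.34→32) → #520720
32%: (106 − 33.92 = 72.08→72, 9 − 2.88 = 6.12→6, 42 − 13.44 = 28.56→29) → #48061D
38%: (106 − 40.28 = 65.72→66, 9 − 3.42 = 5.58→6, 42 − 15.96 = 26.04→26) → #42061A
78%: (106 − 82.68 = 23.32→23, 9 − 7.02 = 1.98→2, 42 − 32.76 = 9.24→9) → #170209

#520720, #48061D, #42061A, #170209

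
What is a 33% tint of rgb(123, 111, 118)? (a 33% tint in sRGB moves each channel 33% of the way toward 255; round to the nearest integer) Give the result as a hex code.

Lerp each channel 33% toward 255:
  R: 123 + 0.33×(255−123) = 123 + 43.56 = 166.56 → 167
  G: 111 + 0.33×(255−111) = 111 + 47.52 = 158.52 → 159
  B: 118 + 45.21 = 163.21 → 163
rgb(167, 159, 163) = #A79FA3.

#A79FA3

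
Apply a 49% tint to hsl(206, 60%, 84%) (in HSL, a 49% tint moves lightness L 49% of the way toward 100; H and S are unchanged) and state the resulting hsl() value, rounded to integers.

hsl(206, 60%, 92%)

L moves 49% from 84 toward 100: 84 + 7.84 = 91.84 → 92.
H and S are unchanged.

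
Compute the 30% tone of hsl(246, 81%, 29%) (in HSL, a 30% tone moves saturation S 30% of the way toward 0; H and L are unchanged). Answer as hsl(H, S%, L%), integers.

S moves 30% from 81 toward 0: 81 − 24.3 = 56.7 → 57.
H and L are unchanged.

hsl(246, 57%, 29%)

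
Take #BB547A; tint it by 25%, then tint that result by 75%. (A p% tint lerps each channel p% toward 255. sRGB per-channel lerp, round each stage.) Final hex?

#F2DFE6

#BB547A is rgb(187, 84, 122).
A 25% tint moves each channel 25% toward 255:
  R: 187 + 17 = 204 → 204
  G: 84 + 0.25×(255−84) = 84 + 42.75 = 126.75 → 127
  B: 122 + 33.25 = 155.25 → 155
After the tint: rgb(204, 127, 155) = #CC7F9B.
A 75% tint moves each channel 75% toward 255:
  R: 204 + 0.75×(255−204) = 204 + 38.25 = 242.25 → 242
  G: 127 + 0.75×(255−127) = 127 + 96 = 223 → 223
  B: 155 + 75 = 230 → 230
rgb(242, 223, 230) = #F2DFE6.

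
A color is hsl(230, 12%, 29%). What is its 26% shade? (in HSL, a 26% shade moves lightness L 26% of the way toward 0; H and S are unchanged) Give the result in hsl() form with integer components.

L moves 26% from 29 toward 0: 29 − 7.54 = 21.46 → 21.
H and S are unchanged.

hsl(230, 12%, 21%)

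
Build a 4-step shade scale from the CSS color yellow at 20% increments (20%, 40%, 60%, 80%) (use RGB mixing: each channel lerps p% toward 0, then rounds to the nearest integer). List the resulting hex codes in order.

CSS yellow is rgb(255, 255, 0).
20%: (255 − 51 = 204→204, 255 − 51 = 204→204, 0→0) → #CCCC00
40%: (255 − 102 = 153→153, 255 − 102 = 153→153, 0→0) → #999900
60%: (255 − 153 = 102→102, 255 − 153 = 102→102, 0→0) → #666600
80%: (255 − 204 = 51→51, 255 − 204 = 51→51, 0→0) → #333300

#CCCC00, #999900, #666600, #333300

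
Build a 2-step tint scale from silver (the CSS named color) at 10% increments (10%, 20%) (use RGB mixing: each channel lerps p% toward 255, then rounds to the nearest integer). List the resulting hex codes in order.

#c6c6c6, #cdcdcd

CSS silver is rgb(192, 192, 192).
10%: (192 + 6.3 = 198.3→198, 192 + 6.3 = 198.3→198, 192 + 6.3 = 198.3→198) → #c6c6c6
20%: (192 + 12.6 = 204.6→205, 192 + 12.6 = 204.6→205, 192 + 12.6 = 204.6→205) → #cdcdcd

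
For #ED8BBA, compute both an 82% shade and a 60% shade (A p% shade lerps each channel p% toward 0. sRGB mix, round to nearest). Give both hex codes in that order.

#ED8BBA is rgb(237, 139, 186).
82% shade:
  R: 237 + 0.82×(0−237) = 237 − 194.34 = 42.66 → 43
  G: 139 − 113.98 = 25.02 → 25
  B: 186 − 152.52 = 33.48 → 33
  → #2B1921
60% shade:
  R: 237 + 0.6×(0−237) = 237 − 142.2 = 94.8 → 95
  G: 139 + 0.6×(0−139) = 139 − 83.4 = 55.6 → 56
  B: 186 + 0.6×(0−186) = 186 − 111.6 = 74.4 → 74
  → #5F384A

#2B1921, #5F384A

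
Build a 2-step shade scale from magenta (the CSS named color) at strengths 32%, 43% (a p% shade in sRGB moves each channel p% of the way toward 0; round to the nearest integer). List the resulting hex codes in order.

#AD00AD, #910091

CSS magenta is rgb(255, 0, 255).
32%: (255 − 81.6 = 173.4→173, 0→0, 255 − 81.6 = 173.4→173) → #AD00AD
43%: (255 − 109.65 = 145.35→145, 0→0, 255 − 109.65 = 145.35→145) → #910091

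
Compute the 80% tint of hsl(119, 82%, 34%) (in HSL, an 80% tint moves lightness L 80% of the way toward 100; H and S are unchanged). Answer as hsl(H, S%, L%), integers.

hsl(119, 82%, 87%)

L moves 80% from 34 toward 100: 34 + 52.8 = 86.8 → 87.
H and S are unchanged.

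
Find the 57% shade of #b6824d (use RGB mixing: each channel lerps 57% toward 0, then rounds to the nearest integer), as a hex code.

#4e3821

#b6824d is rgb(182, 130, 77).
Lerp each channel 57% toward 0:
  R: 182 + 0.57×(0−182) = 182 − 103.74 = 78.26 → 78
  G: 130 − 74.1 = 55.9 → 56
  B: 77 + 0.57×(0−77) = 77 − 43.89 = 33.11 → 33
rgb(78, 56, 33) = #4e3821.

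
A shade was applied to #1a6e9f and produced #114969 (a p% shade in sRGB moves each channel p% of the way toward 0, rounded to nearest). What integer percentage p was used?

34%

#1a6e9f is rgb(26, 110, 159); #114969 is rgb(17, 73, 105).
On the B channel (widest range): 105 ≈ 159 + (p/100)(0 − 159), so p ≈ 100×(105 − 159)/(0 − 159) = -5400/-159 = 33.96.
p = 34 reproduces all three channels after rounding.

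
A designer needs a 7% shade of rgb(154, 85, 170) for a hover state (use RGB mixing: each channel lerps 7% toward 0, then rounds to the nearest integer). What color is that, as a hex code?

#8F4F9E

A 7% shade moves each channel 7% toward 0:
  R: 154 − 10.78 = 143.22 → 143
  G: 85 + 0.07×(0−85) = 85 − 5.95 = 79.05 → 79
  B: 170 + 0.07×(0−170) = 170 − 11.9 = 158.1 → 158
rgb(143, 79, 158) = #8F4F9E.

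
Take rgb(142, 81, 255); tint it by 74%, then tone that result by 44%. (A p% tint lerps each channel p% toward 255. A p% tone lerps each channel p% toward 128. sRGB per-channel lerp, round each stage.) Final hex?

Lerp each channel 74% toward 255:
  R: 142 + 83.62 = 225.62 → 226
  G: 81 + 0.74×(255−81) = 81 + 128.76 = 209.76 → 210
  B: 255 + 0.74×(255−255) = 255 + 0 = 255 → 255
After the tint: rgb(226, 210, 255) = #E2D2FF.
Per channel, c → c + 0.44(128 − c):
  R: 226 + 0.44×(128−226) = 226 − 43.12 = 182.88 → 183
  G: 210 − 36.08 = 173.92 → 174
  B: 255 − 55.88 = 199.12 → 199
rgb(183, 174, 199) = #B7AEC7.

#B7AEC7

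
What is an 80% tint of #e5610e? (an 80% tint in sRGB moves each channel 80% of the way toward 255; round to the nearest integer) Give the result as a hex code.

#e5610e is rgb(229, 97, 14).
Lerp each channel 80% toward 255:
  R: 229 + 0.8×(255−229) = 229 + 20.8 = 249.8 → 250
  G: 97 + 0.8×(255−97) = 97 + 126.4 = 223.4 → 223
  B: 14 + 0.8×(255−14) = 14 + 192.8 = 206.8 → 207
rgb(250, 223, 207) = #fadfcf.

#fadfcf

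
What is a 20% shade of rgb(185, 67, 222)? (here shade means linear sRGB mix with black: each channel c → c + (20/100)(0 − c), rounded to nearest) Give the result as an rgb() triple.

A 20% shade moves each channel 20% toward 0:
  R: 185 + 0.2×(0−185) = 185 − 37 = 148 → 148
  G: 67 + 0.2×(0−67) = 67 − 13.4 = 53.6 → 54
  B: 222 + 0.2×(0−222) = 222 − 44.4 = 177.6 → 178

rgb(148, 54, 178)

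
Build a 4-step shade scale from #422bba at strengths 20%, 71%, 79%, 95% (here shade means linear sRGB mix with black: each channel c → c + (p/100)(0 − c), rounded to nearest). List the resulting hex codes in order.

#422bba is rgb(66, 43, 186).
20%: (66 − 13.2 = 52.8→53, 43 − 8.6 = 34.4→34, 186 − 37.2 = 148.8→149) → #352295
71%: (66 − 46.86 = 19.14→19, 43 − 30.53 = 12.47→12, 186 − 132.06 = 53.94→54) → #130c36
79%: (66 − 52.14 = 13.86→14, 43 − 33.97 = 9.03→9, 186 − 146.94 = 39.06→39) → #0e0927
95%: (66 − 62.7 = 3.3→3, 43 − 40.85 = 2.15→2, 186 − 176.7 = 9.3→9) → #030209

#352295, #130c36, #0e0927, #030209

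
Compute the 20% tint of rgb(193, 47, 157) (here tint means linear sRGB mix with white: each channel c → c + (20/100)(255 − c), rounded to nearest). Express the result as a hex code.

A 20% tint moves each channel 20% toward 255:
  R: 193 + 0.2×(255−193) = 193 + 12.4 = 205.4 → 205
  G: 47 + 0.2×(255−47) = 47 + 41.6 = 88.6 → 89
  B: 157 + 0.2×(255−157) = 157 + 19.6 = 176.6 → 177
rgb(205, 89, 177) = #cd59b1.

#cd59b1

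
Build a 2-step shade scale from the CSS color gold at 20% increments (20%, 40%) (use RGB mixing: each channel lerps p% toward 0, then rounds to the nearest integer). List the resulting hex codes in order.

#ccac00, #998100

CSS gold is rgb(255, 215, 0).
20%: (255 − 51 = 204→204, 215 − 43 = 172→172, 0→0) → #ccac00
40%: (255 − 102 = 153→153, 215 − 86 = 129→129, 0→0) → #998100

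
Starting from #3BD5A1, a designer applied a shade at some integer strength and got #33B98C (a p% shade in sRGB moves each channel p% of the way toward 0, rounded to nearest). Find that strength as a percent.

#3BD5A1 is rgb(59, 213, 161); #33B98C is rgb(51, 185, 140).
On the G channel (widest range): 185 ≈ 213 + (p/100)(0 − 213), so p ≈ 100×(185 − 213)/(0 − 213) = -2800/-213 = 13.15.
p = 13 reproduces all three channels after rounding.

13%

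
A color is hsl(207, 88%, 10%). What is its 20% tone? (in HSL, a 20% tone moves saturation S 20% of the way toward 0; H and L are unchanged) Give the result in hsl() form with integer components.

hsl(207, 70%, 10%)

S moves 20% from 88 toward 0: 88 − 17.6 = 70.4 → 70.
H and L are unchanged.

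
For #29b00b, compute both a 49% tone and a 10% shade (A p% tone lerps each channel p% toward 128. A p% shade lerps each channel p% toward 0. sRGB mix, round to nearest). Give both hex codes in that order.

#549844, #259e0a

#29b00b is rgb(41, 176, 11).
49% tone:
  R: 41 + 42.63 = 83.63 → 84
  G: 176 + 0.49×(128−176) = 176 − 23.52 = 152.48 → 152
  B: 11 + 0.49×(128−11) = 11 + 57.33 = 68.33 → 68
  → #549844
10% shade:
  R: 41 − 4.1 = 36.9 → 37
  G: 176 − 17.6 = 158.4 → 158
  B: 11 − 1.1 = 9.9 → 10
  → #259e0a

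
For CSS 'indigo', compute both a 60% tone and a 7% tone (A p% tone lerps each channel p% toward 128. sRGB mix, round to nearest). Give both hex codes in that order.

CSS indigo is rgb(75, 0, 130).
60% tone:
  R: 75 + 31.8 = 106.8 → 107
  G: 0 + 76.8 = 76.8 → 77
  B: 130 − 1.2 = 128.8 → 129
  → #6B4D81
7% tone:
  R: 75 + 3.71 = 78.71 → 79
  G: 0 + 8.96 = 8.96 → 9
  B: 130 − 0.14 = 129.86 → 130
  → #4F0982

#6B4D81, #4F0982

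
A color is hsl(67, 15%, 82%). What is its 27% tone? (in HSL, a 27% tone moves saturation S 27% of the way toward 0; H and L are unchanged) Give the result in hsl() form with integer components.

S moves 27% from 15 toward 0: 15 − 4.05 = 10.95 → 11.
H and L are unchanged.

hsl(67, 11%, 82%)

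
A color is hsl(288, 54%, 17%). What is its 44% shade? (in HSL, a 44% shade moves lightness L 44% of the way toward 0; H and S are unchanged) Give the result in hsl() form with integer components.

hsl(288, 54%, 10%)

L moves 44% from 17 toward 0: 17 − 7.48 = 9.52 → 10.
H and S are unchanged.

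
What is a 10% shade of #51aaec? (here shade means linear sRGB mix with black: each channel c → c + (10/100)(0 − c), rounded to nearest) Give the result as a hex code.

#51aaec is rgb(81, 170, 236).
Per channel, c → c + 0.1(0 − c):
  R: 81 + 0.1×(0−81) = 81 − 8.1 = 72.9 → 73
  G: 170 + 0.1×(0−170) = 170 − 17 = 153 → 153
  B: 236 − 23.6 = 212.4 → 212
rgb(73, 153, 212) = #4999d4.

#4999d4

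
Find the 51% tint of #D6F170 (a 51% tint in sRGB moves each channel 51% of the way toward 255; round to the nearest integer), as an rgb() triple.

rgb(235, 248, 185)

#D6F170 is rgb(214, 241, 112).
A 51% tint moves each channel 51% toward 255:
  R: 214 + 0.51×(255−214) = 214 + 20.91 = 234.91 → 235
  G: 241 + 0.51×(255−241) = 241 + 7.14 = 248.14 → 248
  B: 112 + 0.51×(255−112) = 112 + 72.93 = 184.93 → 185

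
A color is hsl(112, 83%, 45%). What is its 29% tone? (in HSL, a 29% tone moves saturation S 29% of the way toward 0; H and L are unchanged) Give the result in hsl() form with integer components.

hsl(112, 59%, 45%)

S moves 29% from 83 toward 0: 83 − 24.07 = 58.93 → 59.
H and L are unchanged.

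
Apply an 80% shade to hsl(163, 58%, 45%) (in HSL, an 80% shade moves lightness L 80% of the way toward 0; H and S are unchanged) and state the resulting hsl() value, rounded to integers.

L moves 80% from 45 toward 0: 45 − 36 = 9 → 9.
H and S are unchanged.

hsl(163, 58%, 9%)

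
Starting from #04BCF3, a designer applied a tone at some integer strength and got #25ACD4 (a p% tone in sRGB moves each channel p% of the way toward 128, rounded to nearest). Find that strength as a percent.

#04BCF3 is rgb(4, 188, 243); #25ACD4 is rgb(37, 172, 212).
On the R channel (widest range): 37 ≈ 4 + (p/100)(128 − 4), so p ≈ 100×(37 − 4)/(128 − 4) = 3300/124 = 26.61.
p = 27 reproduces all three channels after rounding.

27%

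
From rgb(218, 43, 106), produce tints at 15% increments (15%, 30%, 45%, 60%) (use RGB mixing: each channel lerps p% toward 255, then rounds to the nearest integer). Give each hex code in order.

#E04B80, #E56B97, #EB8AAD, #F0AAC3

15%: (218 + 5.55 = 223.55→224, 43 + 31.8 = 74.8→75, 106 + 22.35 = 128.35→128) → #E04B80
30%: (218 + 11.1 = 229.1→229, 43 + 63.6 = 106.6→107, 106 + 44.7 = 150.7→151) → #E56B97
45%: (218 + 16.65 = 234.65→235, 43 + 95.4 = 138.4→138, 106 + 67.05 = 173.05→173) → #EB8AAD
60%: (218 + 22.2 = 240.2→240, 43 + 127.2 = 170.2→170, 106 + 89.4 = 195.4→195) → #F0AAC3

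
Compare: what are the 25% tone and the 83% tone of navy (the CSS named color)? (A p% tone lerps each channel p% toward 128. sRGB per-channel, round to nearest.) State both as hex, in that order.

#202080, #6A6A80

CSS navy is rgb(0, 0, 128).
25% tone:
  R: 0 + 0.25×(128−0) = 0 + 32 = 32 → 32
  G: 0 + 0.25×(128−0) = 0 + 32 = 32 → 32
  B: 128 + 0.25×(128−128) = 128 + 0 = 128 → 128
  → #202080
83% tone:
  R: 0 + 0.83×(128−0) = 0 + 106.24 = 106.24 → 106
  G: 0 + 0.83×(128−0) = 0 + 106.24 = 106.24 → 106
  B: 128 + 0 = 128 → 128
  → #6A6A80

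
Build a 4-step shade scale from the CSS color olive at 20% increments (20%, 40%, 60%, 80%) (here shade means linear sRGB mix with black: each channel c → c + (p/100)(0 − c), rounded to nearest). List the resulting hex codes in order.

#666600, #4D4D00, #333300, #1A1A00

CSS olive is rgb(128, 128, 0).
20%: (128 − 25.6 = 102.4→102, 128 − 25.6 = 102.4→102, 0→0) → #666600
40%: (128 − 51.2 = 76.8→77, 128 − 51.2 = 76.8→77, 0→0) → #4D4D00
60%: (128 − 76.8 = 51.2→51, 128 − 76.8 = 51.2→51, 0→0) → #333300
80%: (128 − 102.4 = 25.6→26, 128 − 102.4 = 25.6→26, 0→0) → #1A1A00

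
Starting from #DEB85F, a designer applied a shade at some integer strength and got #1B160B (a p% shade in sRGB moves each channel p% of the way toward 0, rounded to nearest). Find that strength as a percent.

#DEB85F is rgb(222, 184, 95); #1B160B is rgb(27, 22, 11).
On the R channel (widest range): 27 ≈ 222 + (p/100)(0 − 222), so p ≈ 100×(27 − 222)/(0 − 222) = -19500/-222 = 87.84.
p = 88 reproduces all three channels after rounding.

88%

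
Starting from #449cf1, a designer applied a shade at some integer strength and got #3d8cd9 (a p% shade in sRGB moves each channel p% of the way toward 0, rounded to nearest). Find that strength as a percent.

#449cf1 is rgb(68, 156, 241); #3d8cd9 is rgb(61, 140, 217).
On the B channel (widest range): 217 ≈ 241 + (p/100)(0 − 241), so p ≈ 100×(217 − 241)/(0 − 241) = -2400/-241 = 9.96.
p = 10 reproduces all three channels after rounding.

10%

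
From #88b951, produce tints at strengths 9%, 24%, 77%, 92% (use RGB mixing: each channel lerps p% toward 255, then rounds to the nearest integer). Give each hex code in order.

#88b951 is rgb(136, 185, 81).
9%: (136 + 10.71 = 146.71→147, 185 + 6.3 = 191.3→191, 81 + 15.66 = 96.66→97) → #93bf61
24%: (136 + 28.56 = 164.56→165, 185 + 16.8 = 201.8→202, 81 + 41.76 = 122.76→123) → #a5ca7b
77%: (136 + 91.63 = 227.63→228, 185 + 53.9 = 238.9→239, 81 + 133.98 = 214.98→215) → #e4efd7
92%: (136 + 109.48 = 245.48→245, 185 + 64.4 = 249.4→249, 81 + 160.08 = 241.08→241) → #f5f9f1

#93bf61, #a5ca7b, #e4efd7, #f5f9f1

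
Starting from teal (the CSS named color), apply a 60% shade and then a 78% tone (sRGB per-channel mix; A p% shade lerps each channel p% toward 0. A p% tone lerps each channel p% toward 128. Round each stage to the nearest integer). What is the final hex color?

CSS teal is rgb(0, 128, 128).
Lerp each channel 60% toward 0:
  R: 0 + 0.6×(0−0) = 0 + 0 = 0 → 0
  G: 128 + 0.6×(0−128) = 128 − 76.8 = 51.2 → 51
  B: 128 − 76.8 = 51.2 → 51
After the shade: rgb(0, 51, 51) = #003333.
A 78% tone moves each channel 78% toward 128:
  R: 0 + 0.78×(128−0) = 0 + 99.84 = 99.84 → 100
  G: 51 + 0.78×(128−51) = 51 + 60.06 = 111.06 → 111
  B: 51 + 60.06 = 111.06 → 111
rgb(100, 111, 111) = #646f6f.

#646f6f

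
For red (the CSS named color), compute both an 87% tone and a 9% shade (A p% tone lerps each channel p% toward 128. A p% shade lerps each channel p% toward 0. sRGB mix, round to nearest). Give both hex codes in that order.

#916f6f, #e80000

CSS red is rgb(255, 0, 0).
87% tone:
  R: 255 + 0.87×(128−255) = 255 − 110.49 = 144.51 → 145
  G: 0 + 111.36 = 111.36 → 111
  B: 0 + 0.87×(128−0) = 0 + 111.36 = 111.36 → 111
  → #916f6f
9% shade:
  R: 255 + 0.09×(0−255) = 255 − 22.95 = 232.05 → 232
  G: 0 + 0.09×(0−0) = 0 + 0 = 0 → 0
  B: 0 + 0.09×(0−0) = 0 + 0 = 0 → 0
  → #e80000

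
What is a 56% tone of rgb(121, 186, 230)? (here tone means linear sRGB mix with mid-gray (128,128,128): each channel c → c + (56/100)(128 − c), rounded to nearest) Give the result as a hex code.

#7D9AAD

Per channel, c → c + 0.56(128 − c):
  R: 121 + 3.92 = 124.92 → 125
  G: 186 − 32.48 = 153.52 → 154
  B: 230 − 57.12 = 172.88 → 173
rgb(125, 154, 173) = #7D9AAD.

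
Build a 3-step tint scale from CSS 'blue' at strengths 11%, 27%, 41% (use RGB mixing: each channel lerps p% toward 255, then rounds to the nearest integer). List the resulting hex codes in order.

CSS blue is rgb(0, 0, 255).
11%: (0 + 28.05 = 28.05→28, 0 + 28.05 = 28.05→28, 255→255) → #1C1CFF
27%: (0 + 68.85 = 68.85→69, 0 + 68.85 = 68.85→69, 255→255) → #4545FF
41%: (0 + 104.55 = 104.55→105, 0 + 104.55 = 104.55→105, 255→255) → #6969FF

#1C1CFF, #4545FF, #6969FF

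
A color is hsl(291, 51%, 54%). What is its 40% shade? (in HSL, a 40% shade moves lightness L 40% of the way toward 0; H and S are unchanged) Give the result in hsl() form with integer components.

hsl(291, 51%, 32%)

L moves 40% from 54 toward 0: 54 − 21.6 = 32.4 → 32.
H and S are unchanged.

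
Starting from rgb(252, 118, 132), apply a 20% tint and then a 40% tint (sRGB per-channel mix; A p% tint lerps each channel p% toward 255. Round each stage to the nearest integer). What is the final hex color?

#FEBDC4

Lerp each channel 20% toward 255:
  R: 252 + 0.6 = 252.6 → 253
  G: 118 + 27.4 = 145.4 → 145
  B: 132 + 0.2×(255−132) = 132 + 24.6 = 156.6 → 157
After the tint: rgb(253, 145, 157) = #FD919D.
Per channel, c → c + 0.4(255 − c):
  R: 253 + 0.4×(255−253) = 253 + 0.8 = 253.8 → 254
  G: 145 + 44 = 189 → 189
  B: 157 + 0.4×(255−157) = 157 + 39.2 = 196.2 → 196
rgb(254, 189, 196) = #FEBDC4.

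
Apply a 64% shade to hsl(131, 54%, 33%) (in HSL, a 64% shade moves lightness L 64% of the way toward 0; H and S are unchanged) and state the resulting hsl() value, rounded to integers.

L moves 64% from 33 toward 0: 33 − 21.12 = 11.88 → 12.
H and S are unchanged.

hsl(131, 54%, 12%)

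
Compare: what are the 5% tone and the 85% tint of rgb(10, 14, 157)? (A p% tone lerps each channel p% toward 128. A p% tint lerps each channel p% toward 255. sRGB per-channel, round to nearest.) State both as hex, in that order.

5% tone:
  R: 10 + 0.05×(128−10) = 10 + 5.9 = 15.9 → 16
  G: 14 + 5.7 = 19.7 → 20
  B: 157 + 0.05×(128−157) = 157 − 1.45 = 155.55 → 156
  → #10149C
85% tint:
  R: 10 + 208.25 = 218.25 → 218
  G: 14 + 0.85×(255−14) = 14 + 204.85 = 218.85 → 219
  B: 157 + 0.85×(255−157) = 157 + 83.3 = 240.3 → 240
  → #DADBF0

#10149C, #DADBF0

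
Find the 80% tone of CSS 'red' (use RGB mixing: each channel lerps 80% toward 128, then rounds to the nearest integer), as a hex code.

CSS red is rgb(255, 0, 0).
An 80% tone moves each channel 80% toward 128:
  R: 255 + 0.8×(128−255) = 255 − 101.6 = 153.4 → 153
  G: 0 + 0.8×(128−0) = 0 + 102.4 = 102.4 → 102
  B: 0 + 102.4 = 102.4 → 102
rgb(153, 102, 102) = #996666.

#996666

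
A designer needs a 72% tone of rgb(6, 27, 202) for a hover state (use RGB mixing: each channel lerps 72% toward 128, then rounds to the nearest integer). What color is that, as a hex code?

A 72% tone moves each channel 72% toward 128:
  R: 6 + 87.84 = 93.84 → 94
  G: 27 + 0.72×(128−27) = 27 + 72.72 = 99.72 → 100
  B: 202 − 53.28 = 148.72 → 149
rgb(94, 100, 149) = #5E6495.

#5E6495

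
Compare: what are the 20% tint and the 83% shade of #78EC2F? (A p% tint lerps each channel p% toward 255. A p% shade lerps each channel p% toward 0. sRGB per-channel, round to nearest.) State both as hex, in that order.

#78EC2F is rgb(120, 236, 47).
20% tint:
  R: 120 + 0.2×(255−120) = 120 + 27 = 147 → 147
  G: 236 + 0.2×(255−236) = 236 + 3.8 = 239.8 → 240
  B: 47 + 0.2×(255−47) = 47 + 41.6 = 88.6 → 89
  → #93F059
83% shade:
  R: 120 − 99.6 = 20.4 → 20
  G: 236 + 0.83×(0−236) = 236 − 195.88 = 40.12 → 40
  B: 47 + 0.83×(0−47) = 47 − 39.01 = 7.99 → 8
  → #142808

#93F059, #142808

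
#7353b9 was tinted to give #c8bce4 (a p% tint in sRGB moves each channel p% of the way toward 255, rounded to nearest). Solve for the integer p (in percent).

#7353b9 is rgb(115, 83, 185); #c8bce4 is rgb(200, 188, 228).
On the G channel (widest range): 188 ≈ 83 + (p/100)(255 − 83), so p ≈ 100×(188 − 83)/(255 − 83) = 10500/172 = 61.05.
p = 61 reproduces all three channels after rounding.

61%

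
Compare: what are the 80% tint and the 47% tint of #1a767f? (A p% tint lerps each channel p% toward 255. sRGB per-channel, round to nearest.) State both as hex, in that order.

#d1e4e5, #86b6bb

#1a767f is rgb(26, 118, 127).
80% tint:
  R: 26 + 183.2 = 209.2 → 209
  G: 118 + 0.8×(255−118) = 118 + 109.6 = 227.6 → 228
  B: 127 + 0.8×(255−127) = 127 + 102.4 = 229.4 → 229
  → #d1e4e5
47% tint:
  R: 26 + 107.63 = 133.63 → 134
  G: 118 + 0.47×(255−118) = 118 + 64.39 = 182.39 → 182
  B: 127 + 60.16 = 187.16 → 187
  → #86b6bb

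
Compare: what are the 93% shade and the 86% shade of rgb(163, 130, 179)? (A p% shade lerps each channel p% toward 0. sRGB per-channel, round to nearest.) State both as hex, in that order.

93% shade:
  R: 163 + 0.93×(0−163) = 163 − 151.59 = 11.41 → 11
  G: 130 − 120.9 = 9.1 → 9
  B: 179 − 166.47 = 12.53 → 13
  → #0b090d
86% shade:
  R: 163 − 140.18 = 22.82 → 23
  G: 130 − 111.8 = 18.2 → 18
  B: 179 + 0.86×(0−179) = 179 − 153.94 = 25.06 → 25
  → #171219

#0b090d, #171219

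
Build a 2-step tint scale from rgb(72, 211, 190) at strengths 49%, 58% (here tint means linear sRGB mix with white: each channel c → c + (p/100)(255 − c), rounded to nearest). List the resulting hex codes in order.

49%: (72 + 89.67 = 161.67→162, 211 + 21.56 = 232.56→233, 190 + 31.85 = 221.85→222) → #A2E9DE
58%: (72 + 106.14 = 178.14→178, 211 + 25.52 = 236.52→237, 190 + 37.7 = 227.7→228) → #B2EDE4

#A2E9DE, #B2EDE4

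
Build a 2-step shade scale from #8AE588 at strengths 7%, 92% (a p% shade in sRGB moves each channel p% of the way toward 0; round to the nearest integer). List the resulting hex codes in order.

#80D57E, #0B120B

#8AE588 is rgb(138, 229, 136).
7%: (138 − 9.66 = 128.34→128, 229 − 16.03 = 212.97→213, 136 − 9.52 = 126.48→126) → #80D57E
92%: (138 − 126.96 = 11.04→11, 229 − 210.68 = 18.32→18, 136 − 125.12 = 10.88→11) → #0B120B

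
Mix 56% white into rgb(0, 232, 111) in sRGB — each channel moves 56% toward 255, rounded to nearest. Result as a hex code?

#8ff5c0

A 56% tint moves each channel 56% toward 255:
  R: 0 + 142.8 = 142.8 → 143
  G: 232 + 0.56×(255−232) = 232 + 12.88 = 244.88 → 245
  B: 111 + 0.56×(255−111) = 111 + 80.64 = 191.64 → 192
rgb(143, 245, 192) = #8ff5c0.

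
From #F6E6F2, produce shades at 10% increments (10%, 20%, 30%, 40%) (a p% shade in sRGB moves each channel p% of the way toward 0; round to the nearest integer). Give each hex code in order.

#F6E6F2 is rgb(246, 230, 242).
10%: (246 − 24.6 = 221.4→221, 230 − 23 = 207→207, 242 − 24.2 = 217.8→218) → #DDCFDA
20%: (246 − 49.2 = 196.8→197, 230 − 46 = 184→184, 242 − 48.4 = 193.6→194) → #C5B8C2
30%: (246 − 73.8 = 172.2→172, 230 − 69 = 161→161, 242 − 72.6 = 169.4→169) → #ACA1A9
40%: (246 − 98.4 = 147.6→148, 230 − 92 = 138→138, 242 − 96.8 = 145.2→145) → #948A91

#DDCFDA, #C5B8C2, #ACA1A9, #948A91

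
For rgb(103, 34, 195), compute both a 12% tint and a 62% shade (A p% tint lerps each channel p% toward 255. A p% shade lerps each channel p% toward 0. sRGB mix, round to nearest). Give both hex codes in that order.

12% tint:
  R: 103 + 0.12×(255−103) = 103 + 18.24 = 121.24 → 121
  G: 34 + 0.12×(255−34) = 34 + 26.52 = 60.52 → 61
  B: 195 + 0.12×(255−195) = 195 + 7.2 = 202.2 → 202
  → #793dca
62% shade:
  R: 103 − 63.86 = 39.14 → 39
  G: 34 + 0.62×(0−34) = 34 − 21.08 = 12.92 → 13
  B: 195 + 0.62×(0−195) = 195 − 120.9 = 74.1 → 74
  → #270d4a

#793dca, #270d4a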